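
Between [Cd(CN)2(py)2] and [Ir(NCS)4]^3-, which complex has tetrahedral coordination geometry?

For [Cd(CN)2(py)2]: Each cyanide is −1; pyridine is neutral; balancing the 0 overall charge requires Cd(II). Cd sits in group 12, so the d-electron count is 12 − 2 = 10. A d¹⁰ ion has no crystal-field stabilisation preference between square planar and tetrahedral, so four ligands adopt the sterically favoured tetrahedral geometry. → tetrahedral.
For [Ir(NCS)4]^3-: Ligand charges: each isothiocyanate is −1. With an overall charge of −3 the iridium centre must be in the +1 oxidation state. Ir sits in group 9, so the d-electron count is 9 − 1 = 8. A 5d d⁸ ion has a large crystal-field splitting; square planar leaves the high-energy d_{x²−y²} orbital empty and maximises CFSE. → square planar.

[Cd(CN)2(py)2]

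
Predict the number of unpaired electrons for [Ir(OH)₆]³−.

Each hydroxide is −1; balancing the −3 overall charge requires Ir(III).
Iridium is a group-9 element; Ir(III) is therefore d⁶.
The spin state decides the count: a 5d ion has a large Δₒ and is invariably low-spin.
An octahedral low-spin d⁶ ion is t₂g⁶e_g⁰, giving 0 unpaired electrons.

0 unpaired electrons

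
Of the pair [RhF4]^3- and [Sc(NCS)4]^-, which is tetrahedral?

[Sc(NCS)4]^-

For [RhF4]^3-: Ligand charges: each fluoride is −1. With an overall charge of −3 the rhodium centre must be in the +1 oxidation state. Rh sits in group 9, so the d-electron count is 9 − 1 = 8. A 4d d⁸ ion has a large crystal-field splitting; square planar leaves the high-energy d_{x²−y²} orbital empty and maximises CFSE. → square planar.
For [Sc(NCS)4]^-: Each isothiocyanate is −1; balancing the −1 overall charge requires Sc(III). Scandium is a group-3 element; Sc(III) is therefore d⁰. A d⁰ ion has no crystal-field stabilisation preference between square planar and tetrahedral, so four ligands adopt the sterically favoured tetrahedral geometry. → tetrahedral.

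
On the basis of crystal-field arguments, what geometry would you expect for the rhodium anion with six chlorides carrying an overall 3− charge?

octahedral

Each chloride is −1; balancing the −3 overall charge requires Rh(III).
Rhodium is a group-9 element; Rh(III) is therefore d⁶.
Coordination number: 6.
Six donors around a single metal centre give an octahedral coordination sphere.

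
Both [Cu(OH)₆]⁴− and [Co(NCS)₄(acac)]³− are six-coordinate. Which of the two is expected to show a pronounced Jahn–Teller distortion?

[Cu(OH)₆]⁴−

[Cu(OH)₆]⁴−: Ligand charges: each hydroxide is −1. With an overall charge of −4 the copper centre must be in the +2 oxidation state. Cu sits in group 11, so the d-electron count is 11 − 2 = 9. The t₂g⁶e_g³ configuration has an unevenly filled e_g set; the Jahn–Teller theorem predicts a tetragonal distortion (typically axial elongation) to lift the degeneracy.
[Co(NCS)₄(acac)]³−: Summing ligand charges against the −3 overall charge gives an oxidation state of +2 for cobalt. Cobalt is a group-9 element; Co(II) is therefore d⁷. Acetylacetonate and isothiocyanate are weak-field ligands for a first-row metal, so the complex is high-spin. The d⁷ configuration leaves the e_g set evenly filled (or empty) — no strong Jahn–Teller driving force.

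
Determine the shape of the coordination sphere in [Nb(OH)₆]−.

octahedral

Ligand charges: each hydroxide is −1. With an overall charge of −1 the niobium centre must be in the +5 oxidation state.
Nb sits in group 5, so the d-electron count is 5 − 5 = 0.
With 6 monodentate ligands the coordination number is 6.
Six donors around a single metal centre give an octahedral coordination sphere.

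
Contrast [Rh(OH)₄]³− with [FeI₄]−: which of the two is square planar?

For [Rh(OH)₄]³−: Ligand charges: each hydroxide is −1. With an overall charge of −3 the rhodium centre must be in the +1 oxidation state. Group 9 minus oxidation state 1 gives a d⁸ configuration. A 4d d⁸ ion has a large crystal-field splitting; square planar leaves the high-energy d_{x²−y²} orbital empty and maximises CFSE. → square planar.
For [FeI₄]−: Ligand charges: each iodide is −1. With an overall charge of −1 the iron centre must be in the +3 oxidation state. Iron is a group-8 element; Fe(III) is therefore d⁵. A high-spin d⁵ ion has zero CFSE in either geometry, so four ligands adopt the sterically favoured tetrahedral geometry. → tetrahedral.

[Rh(OH)₄]³−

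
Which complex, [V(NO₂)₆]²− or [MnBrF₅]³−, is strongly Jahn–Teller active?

[MnBrF₅]³−

[V(NO₂)₆]²−: Summing ligand charges against the −2 overall charge gives an oxidation state of +4 for vanadium. Group 5 minus oxidation state 4 gives a d¹ configuration. The d¹ configuration leaves the e_g set evenly filled (or empty) — no strong Jahn–Teller driving force.
[MnBrF₅]³−: Summing ligand charges against the −3 overall charge gives an oxidation state of +3 for manganese. Manganese is a group-7 element; Mn(III) is therefore d⁴. Bromide and fluoride are weak-field ligands for a first-row metal, so the complex is high-spin. The t₂g³e_g¹ (high-spin) configuration has an unevenly filled e_g set; the Jahn–Teller theorem predicts a tetragonal distortion (typically axial elongation) to lift the degeneracy.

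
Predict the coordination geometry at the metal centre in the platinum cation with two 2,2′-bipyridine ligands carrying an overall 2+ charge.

Ligand charges: 2,2′-bipyridine is neutral. With an overall charge of +2 the platinum centre must be in the +2 oxidation state.
Group 10 minus oxidation state 2 gives a d⁸ configuration.
Counting donor atoms: 2×2,2′-bipyridine (bidentate) → 4 donors. Coordination number = 4.
A 5d d⁸ ion has a large crystal-field splitting; square planar leaves the high-energy d_{x²−y²} orbital empty and maximises CFSE.

square planar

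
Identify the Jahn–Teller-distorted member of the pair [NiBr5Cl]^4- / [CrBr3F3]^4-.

[NiBr5Cl]^4-: Summing ligand charges against the −4 overall charge gives an oxidation state of +2 for nickel. Nickel is a group-10 element; Ni(II) is therefore d⁸. The d⁸ configuration leaves the e_g set evenly filled (or empty) — no strong Jahn–Teller driving force.
[CrBr3F3]^4-: Each bromide is −1; each fluoride is −1; balancing the −4 overall charge requires Cr(II). Chromium is a group-6 element; Cr(II) is therefore d⁴. Bromide and fluoride are weak-field ligands for a first-row metal, so the complex is high-spin. The t₂g³e_g¹ (high-spin) configuration has an unevenly filled e_g set; the Jahn–Teller theorem predicts a tetragonal distortion (typically axial elongation) to lift the degeneracy.

[CrBr3F3]^4-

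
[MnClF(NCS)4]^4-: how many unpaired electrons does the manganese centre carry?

5

Summing ligand charges against the −4 overall charge gives an oxidation state of +2 for manganese.
Mn sits in group 7, so the d-electron count is 7 − 2 = 5.
The spin state decides the count: Chloride, fluoride, and isothiocyanate are weak-field ligands for a first-row metal, so the complex is high-spin.
An octahedral high-spin d⁵ ion is t₂g³e_g², giving 5 unpaired electrons.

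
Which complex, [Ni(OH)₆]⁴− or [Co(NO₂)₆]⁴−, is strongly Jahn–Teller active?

[Ni(OH)₆]⁴−: Each hydroxide is −1; balancing the −4 overall charge requires Ni(II). Group 10 minus oxidation state 2 gives a d⁸ configuration. The d⁸ configuration leaves the e_g set evenly filled (or empty) — no strong Jahn–Teller driving force.
[Co(NO₂)₆]⁴−: Ligand charges: each nitro (N-bound nitrite) is −1. With an overall charge of −4 the cobalt centre must be in the +2 oxidation state. Co sits in group 9, so the d-electron count is 9 − 2 = 7. Nitro (N-bound nitrite) is a strong-field ligand (high in the spectrochemical series) for a first-row metal, so the complex is low-spin. The t₂g⁶e_g¹ (low-spin) configuration has an unevenly filled e_g set; the Jahn–Teller theorem predicts a tetragonal distortion (typically axial elongation) to lift the degeneracy.

[Co(NO₂)₆]⁴−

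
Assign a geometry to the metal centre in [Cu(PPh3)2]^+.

linear

Ligand charges: triphenylphosphine is neutral. With an overall charge of +1 the copper centre must be in the +1 oxidation state.
Copper is a group-11 element; Cu(I) is therefore d¹⁰.
Coordination number: 2.
A d¹⁰ ion with only two ligands adopts a linear arrangement (sp hybridisation; no CFSE preference).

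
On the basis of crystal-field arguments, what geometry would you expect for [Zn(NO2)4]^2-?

tetrahedral

Ligand charges: each nitro (N-bound nitrite) is −1. With an overall charge of −2 the zinc centre must be in the +2 oxidation state.
Zinc is a group-12 element; Zn(II) is therefore d¹⁰.
Coordination number: 4.
A d¹⁰ ion has no crystal-field stabilisation preference between square planar and tetrahedral, so four ligands adopt the sterically favoured tetrahedral geometry.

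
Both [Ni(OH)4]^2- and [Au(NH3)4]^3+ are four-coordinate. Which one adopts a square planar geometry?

[Au(NH3)4]^3+

For [Ni(OH)4]^2-: Summing ligand charges against the −2 overall charge gives an oxidation state of +2 for nickel. Ni sits in group 10, so the d-electron count is 10 − 2 = 8. Hydroxide is a weak-field ligand. With weak-field ligands the CFSE gain from square planar is small, so a 3d d⁸ ion takes the sterically preferred tetrahedral geometry. → tetrahedral.
For [Au(NH3)4]^3+: Ligand charges: ammonia is neutral. With an overall charge of +3 the gold centre must be in the +3 oxidation state. Group 11 minus oxidation state 3 gives a d⁸ configuration. A 5d d⁸ ion has a large crystal-field splitting; square planar leaves the high-energy d_{x²−y²} orbital empty and maximises CFSE. → square planar.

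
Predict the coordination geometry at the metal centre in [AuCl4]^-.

square planar

Ligand charges: each chloride is −1. With an overall charge of −1 the gold centre must be in the +3 oxidation state.
Gold is a group-11 element; Au(III) is therefore d⁸.
Coordination number: 4.
A 5d d⁸ ion has a large crystal-field splitting; square planar leaves the high-energy d_{x²−y²} orbital empty and maximises CFSE.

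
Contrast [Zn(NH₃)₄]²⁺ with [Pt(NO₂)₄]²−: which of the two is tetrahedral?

[Zn(NH₃)₄]²⁺

For [Zn(NH₃)₄]²⁺: Summing ligand charges against the +2 overall charge gives an oxidation state of +2 for zinc. Group 12 minus oxidation state 2 gives a d¹⁰ configuration. A d¹⁰ ion has no crystal-field stabilisation preference between square planar and tetrahedral, so four ligands adopt the sterically favoured tetrahedral geometry. → tetrahedral.
For [Pt(NO₂)₄]²−: Each nitro (N-bound nitrite) is −1; balancing the −2 overall charge requires Pt(II). Pt sits in group 10, so the d-electron count is 10 − 2 = 8. A 5d d⁸ ion has a large crystal-field splitting; square planar leaves the high-energy d_{x²−y²} orbital empty and maximises CFSE. → square planar.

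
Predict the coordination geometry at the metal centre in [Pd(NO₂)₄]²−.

Ligand charges: each nitro (N-bound nitrite) is −1. With an overall charge of −2 the palladium centre must be in the +2 oxidation state.
Pd sits in group 10, so the d-electron count is 10 − 2 = 8.
With 4 monodentate ligands the coordination number is 4.
A 4d d⁸ ion has a large crystal-field splitting; square planar leaves the high-energy d_{x²−y²} orbital empty and maximises CFSE.

square planar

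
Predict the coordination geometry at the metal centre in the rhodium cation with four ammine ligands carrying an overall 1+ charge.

square planar

Summing ligand charges against the +1 overall charge gives an oxidation state of +1 for rhodium.
Rh sits in group 9, so the d-electron count is 9 − 1 = 8.
Coordination number: 4.
A 4d d⁸ ion has a large crystal-field splitting; square planar leaves the high-energy d_{x²−y²} orbital empty and maximises CFSE.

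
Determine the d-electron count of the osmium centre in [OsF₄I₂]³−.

d⁵

Ligand charges: each fluoride is −1; each iodide is −1. With an overall charge of −3 the osmium centre must be in the +3 oxidation state.
Osmium is a group-8 element; Os(III) is therefore d⁵.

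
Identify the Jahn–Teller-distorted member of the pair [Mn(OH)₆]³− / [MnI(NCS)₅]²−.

[Mn(OH)₆]³−: Each hydroxide is −1; balancing the −3 overall charge requires Mn(III). Mn sits in group 7, so the d-electron count is 7 − 3 = 4. Hydroxide is a weak-field ligand for a first-row metal, so the complex is high-spin. The t₂g³e_g¹ (high-spin) configuration has an unevenly filled e_g set; the Jahn–Teller theorem predicts a tetragonal distortion (typically axial elongation) to lift the degeneracy.
[MnI(NCS)₅]²−: Each iodide is −1; each isothiocyanate is −1; balancing the −2 overall charge requires Mn(IV). Mn sits in group 7, so the d-electron count is 7 − 4 = 3. The d³ configuration leaves the e_g set evenly filled (or empty) — no strong Jahn–Teller driving force.

[Mn(OH)₆]³−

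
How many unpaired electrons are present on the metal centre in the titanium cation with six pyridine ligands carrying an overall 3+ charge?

Ligand charges: pyridine is neutral. With an overall charge of +3 the titanium centre must be in the +3 oxidation state.
Ti sits in group 4, so the d-electron count is 4 − 3 = 1.
In an octahedral field the d¹ configuration is t₂g¹e_g⁰ (only one arrangement possible), giving 1 unpaired electron.

1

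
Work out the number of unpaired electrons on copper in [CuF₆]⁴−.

1 unpaired electron

Each fluoride is −1; balancing the −4 overall charge requires Cu(II).
Cu sits in group 11, so the d-electron count is 11 − 2 = 9.
In an octahedral field the d⁹ configuration is t₂g⁶e_g³ (only one arrangement possible), giving 1 unpaired electron.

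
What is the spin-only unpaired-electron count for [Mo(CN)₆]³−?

Ligand charges: each cyanide is −1. With an overall charge of −3 the molybdenum centre must be in the +3 oxidation state.
Mo sits in group 6, so the d-electron count is 6 − 3 = 3.
In an octahedral field the d³ configuration is t₂g³e_g⁰ (only one arrangement possible), giving 3 unpaired electrons.

3 unpaired electrons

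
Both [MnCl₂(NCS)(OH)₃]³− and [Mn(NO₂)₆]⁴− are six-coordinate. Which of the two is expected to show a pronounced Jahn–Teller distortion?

[MnCl₂(NCS)(OH)₃]³−: Each chloride is −1; each isothiocyanate is −1; each hydroxide is −1; balancing the −3 overall charge requires Mn(III). Mn sits in group 7, so the d-electron count is 7 − 3 = 4. Chloride, hydroxide, and isothiocyanate are weak-field ligands for a first-row metal, so the complex is high-spin. The t₂g³e_g¹ (high-spin) configuration has an unevenly filled e_g set; the Jahn–Teller theorem predicts a tetragonal distortion (typically axial elongation) to lift the degeneracy.
[Mn(NO₂)₆]⁴−: Summing ligand charges against the −4 overall charge gives an oxidation state of +2 for manganese. Manganese is a group-7 element; Mn(II) is therefore d⁵. Nitro (N-bound nitrite) is a strong-field ligand (high in the spectrochemical series) for a first-row metal, so the complex is low-spin. The d⁵ configuration leaves the e_g set evenly filled (or empty) — no strong Jahn–Teller driving force.

[MnCl₂(NCS)(OH)₃]³−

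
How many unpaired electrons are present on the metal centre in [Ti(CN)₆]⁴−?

Each cyanide is −1; balancing the −4 overall charge requires Ti(II).
Ti sits in group 4, so the d-electron count is 4 − 2 = 2.
In an octahedral field the d² configuration is t₂g²e_g⁰ (only one arrangement possible), giving 2 unpaired electrons.

2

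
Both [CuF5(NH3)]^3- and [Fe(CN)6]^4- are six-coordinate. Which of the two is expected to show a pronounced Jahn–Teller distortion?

[CuF5(NH3)]^3-

[CuF5(NH3)]^3-: Each fluoride is −1; ammonia is neutral; balancing the −3 overall charge requires Cu(II). Copper is a group-11 element; Cu(II) is therefore d⁹. The t₂g⁶e_g³ configuration has an unevenly filled e_g set; the Jahn–Teller theorem predicts a tetragonal distortion (typically axial elongation) to lift the degeneracy.
[Fe(CN)6]^4-: Ligand charges: each cyanide is −1. With an overall charge of −4 the iron centre must be in the +2 oxidation state. Fe sits in group 8, so the d-electron count is 8 − 2 = 6. Cyanide is a strong-field ligand (high in the spectrochemical series) for a first-row metal, so the complex is low-spin. The d⁶ configuration leaves the e_g set evenly filled (or empty) — no strong Jahn–Teller driving force.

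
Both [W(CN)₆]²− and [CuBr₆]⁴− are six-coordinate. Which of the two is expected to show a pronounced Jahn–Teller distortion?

[CuBr₆]⁴−

[W(CN)₆]²−: Summing ligand charges against the −2 overall charge gives an oxidation state of +4 for tungsten. W sits in group 6, so the d-electron count is 6 − 4 = 2. The d² configuration leaves the e_g set evenly filled (or empty) — no strong Jahn–Teller driving force.
[CuBr₆]⁴−: Each bromide is −1; balancing the −4 overall charge requires Cu(II). Cu sits in group 11, so the d-electron count is 11 − 2 = 9. The t₂g⁶e_g³ configuration has an unevenly filled e_g set; the Jahn–Teller theorem predicts a tetragonal distortion (typically axial elongation) to lift the degeneracy.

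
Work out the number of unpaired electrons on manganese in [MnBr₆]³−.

4 unpaired electrons

Each bromide is −1; balancing the −3 overall charge requires Mn(III).
Manganese is a group-7 element; Mn(III) is therefore d⁴.
The spin state decides the count: Bromide is a weak-field ligand for a first-row metal, so the complex is high-spin.
An octahedral high-spin d⁴ ion is t₂g³e_g¹, giving 4 unpaired electrons.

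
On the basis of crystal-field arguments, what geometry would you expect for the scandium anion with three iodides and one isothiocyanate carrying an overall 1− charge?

tetrahedral

Each iodide is −1; each isothiocyanate is −1; balancing the −1 overall charge requires Sc(III).
Sc sits in group 3, so the d-electron count is 3 − 3 = 0.
Coordination number: 4.
A d⁰ ion has no crystal-field stabilisation preference between square planar and tetrahedral, so four ligands adopt the sterically favoured tetrahedral geometry.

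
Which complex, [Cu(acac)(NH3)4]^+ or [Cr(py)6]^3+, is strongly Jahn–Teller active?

[Cu(acac)(NH3)4]^+: Ligand charges: each acetylacetonate is −1; ammonia is neutral. With an overall charge of +1 the copper centre must be in the +2 oxidation state. Copper is a group-11 element; Cu(II) is therefore d⁹. The t₂g⁶e_g³ configuration has an unevenly filled e_g set; the Jahn–Teller theorem predicts a tetragonal distortion (typically axial elongation) to lift the degeneracy.
[Cr(py)6]^3+: Summing ligand charges against the +3 overall charge gives an oxidation state of +3 for chromium. Group 6 minus oxidation state 3 gives a d³ configuration. The d³ configuration leaves the e_g set evenly filled (or empty) — no strong Jahn–Teller driving force.

[Cu(acac)(NH3)4]^+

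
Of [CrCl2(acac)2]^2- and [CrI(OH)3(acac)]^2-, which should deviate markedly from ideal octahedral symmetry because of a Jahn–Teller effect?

[CrCl2(acac)2]^2-

[CrCl2(acac)2]^2-: Each chloride is −1; each acetylacetonate is −1; balancing the −2 overall charge requires Cr(II). Cr sits in group 6, so the d-electron count is 6 − 2 = 4. Acetylacetonate and chloride are weak-field ligands for a first-row metal, so the complex is high-spin. The t₂g³e_g¹ (high-spin) configuration has an unevenly filled e_g set; the Jahn–Teller theorem predicts a tetragonal distortion (typically axial elongation) to lift the degeneracy.
[CrI(OH)3(acac)]^2-: Ligand charges: each iodide is −1; each hydroxide is −1; each acetylacetonate is −1. With an overall charge of −2 the chromium centre must be in the +3 oxidation state. Cr sits in group 6, so the d-electron count is 6 − 3 = 3. The d³ configuration leaves the e_g set evenly filled (or empty) — no strong Jahn–Teller driving force.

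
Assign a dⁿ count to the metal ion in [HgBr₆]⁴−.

Ligand charges: each bromide is −1. With an overall charge of −4 the mercury centre must be in the +2 oxidation state.
Group 12 minus oxidation state 2 gives a d¹⁰ configuration.

d10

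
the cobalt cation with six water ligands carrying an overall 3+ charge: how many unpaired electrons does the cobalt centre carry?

0 unpaired electrons

Water is neutral; balancing the +3 overall charge requires Co(III).
Cobalt is a group-9 element; Co(III) is therefore d⁶.
The spin state decides the count: Co(III) has an exceptionally large octahedral splitting and is low-spin with essentially every ligand except fluoride.
An octahedral low-spin d⁶ ion is t₂g⁶e_g⁰, giving 0 unpaired electrons.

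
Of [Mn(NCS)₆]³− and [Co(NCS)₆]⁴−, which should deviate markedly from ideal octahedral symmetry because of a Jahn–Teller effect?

[Mn(NCS)₆]³−

[Mn(NCS)₆]³−: Summing ligand charges against the −3 overall charge gives an oxidation state of +3 for manganese. Mn sits in group 7, so the d-electron count is 7 − 3 = 4. Isothiocyanate is a weak-field ligand for a first-row metal, so the complex is high-spin. The t₂g³e_g¹ (high-spin) configuration has an unevenly filled e_g set; the Jahn–Teller theorem predicts a tetragonal distortion (typically axial elongation) to lift the degeneracy.
[Co(NCS)₆]⁴−: Ligand charges: each isothiocyanate is −1. With an overall charge of −4 the cobalt centre must be in the +2 oxidation state. Group 9 minus oxidation state 2 gives a d⁷ configuration. Isothiocyanate is a weak-field ligand for a first-row metal, so the complex is high-spin. The d⁷ configuration leaves the e_g set evenly filled (or empty) — no strong Jahn–Teller driving force.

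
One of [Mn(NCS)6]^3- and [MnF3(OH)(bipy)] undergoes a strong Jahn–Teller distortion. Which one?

[Mn(NCS)6]^3-

[Mn(NCS)6]^3-: Ligand charges: each isothiocyanate is −1. With an overall charge of −3 the manganese centre must be in the +3 oxidation state. Mn sits in group 7, so the d-electron count is 7 − 3 = 4. Isothiocyanate is a weak-field ligand for a first-row metal, so the complex is high-spin. The t₂g³e_g¹ (high-spin) configuration has an unevenly filled e_g set; the Jahn–Teller theorem predicts a tetragonal distortion (typically axial elongation) to lift the degeneracy.
[MnF3(OH)(bipy)]: Summing ligand charges against the 0 overall charge gives an oxidation state of +4 for manganese. Group 7 minus oxidation state 4 gives a d³ configuration. The d³ configuration leaves the e_g set evenly filled (or empty) — no strong Jahn–Teller driving force.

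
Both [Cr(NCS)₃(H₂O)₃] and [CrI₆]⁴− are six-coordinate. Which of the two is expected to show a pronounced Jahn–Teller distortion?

[CrI₆]⁴−

[Cr(NCS)₃(H₂O)₃]: Summing ligand charges against the 0 overall charge gives an oxidation state of +3 for chromium. Group 6 minus oxidation state 3 gives a d³ configuration. The d³ configuration leaves the e_g set evenly filled (or empty) — no strong Jahn–Teller driving force.
[CrI₆]⁴−: Each iodide is −1; balancing the −4 overall charge requires Cr(II). Group 6 minus oxidation state 2 gives a d⁴ configuration. Iodide is a weak-field ligand for a first-row metal, so the complex is high-spin. The t₂g³e_g¹ (high-spin) configuration has an unevenly filled e_g set; the Jahn–Teller theorem predicts a tetragonal distortion (typically axial elongation) to lift the degeneracy.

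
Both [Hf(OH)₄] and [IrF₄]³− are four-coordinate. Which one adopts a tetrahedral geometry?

For [Hf(OH)₄]: Each hydroxide is −1; balancing the 0 overall charge requires Hf(IV). Group 4 minus oxidation state 4 gives a d⁰ configuration. A d⁰ ion has no crystal-field stabilisation preference between square planar and tetrahedral, so four ligands adopt the sterically favoured tetrahedral geometry. → tetrahedral.
For [IrF₄]³−: Summing ligand charges against the −3 overall charge gives an oxidation state of +1 for iridium. Group 9 minus oxidation state 1 gives a d⁸ configuration. A 5d d⁸ ion has a large crystal-field splitting; square planar leaves the high-energy d_{x²−y²} orbital empty and maximises CFSE. → square planar.

[Hf(OH)₄]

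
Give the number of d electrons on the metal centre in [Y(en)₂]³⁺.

Ethylenediamine is neutral; balancing the +3 overall charge requires Y(III).
Y sits in group 3, so the d-electron count is 3 − 3 = 0.

d0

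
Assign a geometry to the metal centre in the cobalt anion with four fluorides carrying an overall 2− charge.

tetrahedral

Summing ligand charges against the −2 overall charge gives an oxidation state of +2 for cobalt.
Co sits in group 9, so the d-electron count is 9 − 2 = 7.
Coordination number: 4.
Fluoride is a weak-field ligand.
For a high-spin 3d d⁷ ion with weak-field ligands the small Δₜ gives little square-planar CFSE advantage, so four ligands adopt the sterically favoured tetrahedral geometry.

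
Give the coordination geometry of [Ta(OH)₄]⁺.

tetrahedral

Summing ligand charges against the +1 overall charge gives an oxidation state of +5 for tantalum.
Tantalum is a group-5 element; Ta(V) is therefore d⁰.
With 4 monodentate ligands the coordination number is 4.
A d⁰ ion has no crystal-field stabilisation preference between square planar and tetrahedral, so four ligands adopt the sterically favoured tetrahedral geometry.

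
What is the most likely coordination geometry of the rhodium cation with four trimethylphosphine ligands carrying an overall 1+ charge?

Ligand charges: trimethylphosphine is neutral. With an overall charge of +1 the rhodium centre must be in the +1 oxidation state.
Group 9 minus oxidation state 1 gives a d⁸ configuration.
Coordination number: 4.
A 4d d⁸ ion has a large crystal-field splitting; square planar leaves the high-energy d_{x²−y²} orbital empty and maximises CFSE.

square planar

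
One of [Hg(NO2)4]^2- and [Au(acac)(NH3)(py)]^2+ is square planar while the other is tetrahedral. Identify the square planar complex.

For [Hg(NO2)4]^2-: Summing ligand charges against the −2 overall charge gives an oxidation state of +2 for mercury. Mercury is a group-12 element; Hg(II) is therefore d¹⁰. A d¹⁰ ion has no crystal-field stabilisation preference between square planar and tetrahedral, so four ligands adopt the sterically favoured tetrahedral geometry. → tetrahedral.
For [Au(acac)(NH3)(py)]^2+: Summing ligand charges against the +2 overall charge gives an oxidation state of +3 for gold. Au sits in group 11, so the d-electron count is 11 − 3 = 8. A 5d d⁸ ion has a large crystal-field splitting; square planar leaves the high-energy d_{x²−y²} orbital empty and maximises CFSE. → square planar.

[Au(acac)(NH3)(py)]^2+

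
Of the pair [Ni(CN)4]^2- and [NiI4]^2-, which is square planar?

[Ni(CN)4]^2-

For [Ni(CN)4]^2-: Ligand charges: each cyanide is −1. With an overall charge of −2 the nickel centre must be in the +2 oxidation state. Nickel is a group-10 element; Ni(II) is therefore d⁸. Cyanide is a strong-field ligand (high in the spectrochemical series). A 3d d⁸ ion with strong-field ligands gains enough CFSE to favour square planar over tetrahedral. → square planar.
For [NiI4]^2-: Summing ligand charges against the −2 overall charge gives an oxidation state of +2 for nickel. Ni sits in group 10, so the d-electron count is 10 − 2 = 8. Iodide is a weak-field ligand. With weak-field ligands the CFSE gain from square planar is small, so a 3d d⁸ ion takes the sterically preferred tetrahedral geometry. → tetrahedral.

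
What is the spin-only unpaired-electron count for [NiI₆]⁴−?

2

Each iodide is −1; balancing the −4 overall charge requires Ni(II).
Group 10 minus oxidation state 2 gives a d⁸ configuration.
In an octahedral field the d⁸ configuration is t₂g⁶e_g² (only one arrangement possible), giving 2 unpaired electrons.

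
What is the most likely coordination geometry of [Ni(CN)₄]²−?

square planar

Ligand charges: each cyanide is −1. With an overall charge of −2 the nickel centre must be in the +2 oxidation state.
Group 10 minus oxidation state 2 gives a d⁸ configuration.
Coordination number: 4.
Cyanide is a strong-field ligand (high in the spectrochemical series).
A 3d d⁸ ion with strong-field ligands gains enough CFSE to favour square planar over tetrahedral.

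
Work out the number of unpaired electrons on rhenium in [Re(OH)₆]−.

Each hydroxide is −1; balancing the −1 overall charge requires Re(V).
Re sits in group 7, so the d-electron count is 7 − 5 = 2.
In an octahedral field the d² configuration is t₂g²e_g⁰ (only one arrangement possible), giving 2 unpaired electrons.

2 unpaired electrons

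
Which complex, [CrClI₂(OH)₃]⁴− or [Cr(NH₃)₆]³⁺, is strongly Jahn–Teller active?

[CrClI₂(OH)₃]⁴−

[CrClI₂(OH)₃]⁴−: Ligand charges: each chloride is −1; each iodide is −1; each hydroxide is −1. With an overall charge of −4 the chromium centre must be in the +2 oxidation state. Cr sits in group 6, so the d-electron count is 6 − 2 = 4. Chloride, hydroxide, and iodide are weak-field ligands for a first-row metal, so the complex is high-spin. The t₂g³e_g¹ (high-spin) configuration has an unevenly filled e_g set; the Jahn–Teller theorem predicts a tetragonal distortion (typically axial elongation) to lift the degeneracy.
[Cr(NH₃)₆]³⁺: Ammonia is neutral; balancing the +3 overall charge requires Cr(III). Group 6 minus oxidation state 3 gives a d³ configuration. The d³ configuration leaves the e_g set evenly filled (or empty) — no strong Jahn–Teller driving force.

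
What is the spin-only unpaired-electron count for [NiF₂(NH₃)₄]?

Summing ligand charges against the 0 overall charge gives an oxidation state of +2 for nickel.
Nickel is a group-10 element; Ni(II) is therefore d⁸.
In an octahedral field the d⁸ configuration is t₂g⁶e_g² (only one arrangement possible), giving 2 unpaired electrons.

2 unpaired electrons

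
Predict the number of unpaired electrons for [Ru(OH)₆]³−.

Each hydroxide is −1; balancing the −3 overall charge requires Ru(III).
Ru sits in group 8, so the d-electron count is 8 − 3 = 5.
The spin state decides the count: a 4d ion has a large Δₒ and is invariably low-spin.
An octahedral low-spin d⁵ ion is t₂g⁵e_g⁰, giving 1 unpaired electron.

1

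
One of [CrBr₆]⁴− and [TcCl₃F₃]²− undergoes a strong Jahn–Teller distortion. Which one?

[CrBr₆]⁴−: Ligand charges: each bromide is −1. With an overall charge of −4 the chromium centre must be in the +2 oxidation state. Chromium is a group-6 element; Cr(II) is therefore d⁴. Bromide is a weak-field ligand for a first-row metal, so the complex is high-spin. The t₂g³e_g¹ (high-spin) configuration has an unevenly filled e_g set; the Jahn–Teller theorem predicts a tetragonal distortion (typically axial elongation) to lift the degeneracy.
[TcCl₃F₃]²−: Summing ligand charges against the −2 overall charge gives an oxidation state of +4 for technetium. Technetium is a group-7 element; Tc(IV) is therefore d³. The d³ configuration leaves the e_g set evenly filled (or empty) — no strong Jahn–Teller driving force.

[CrBr₆]⁴−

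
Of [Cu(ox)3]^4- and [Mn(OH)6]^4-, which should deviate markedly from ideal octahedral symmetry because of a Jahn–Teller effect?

[Cu(ox)3]^4-: Ligand charges: each oxalate is −2. With an overall charge of −4 the copper centre must be in the +2 oxidation state. Group 11 minus oxidation state 2 gives a d⁹ configuration. The t₂g⁶e_g³ configuration has an unevenly filled e_g set; the Jahn–Teller theorem predicts a tetragonal distortion (typically axial elongation) to lift the degeneracy.
[Mn(OH)6]^4-: Each hydroxide is −1; balancing the −4 overall charge requires Mn(II). Mn sits in group 7, so the d-electron count is 7 − 2 = 5. Hydroxide is a weak-field ligand for a first-row metal, so the complex is high-spin. The d⁵ configuration leaves the e_g set evenly filled (or empty) — no strong Jahn–Teller driving force.

[Cu(ox)3]^4-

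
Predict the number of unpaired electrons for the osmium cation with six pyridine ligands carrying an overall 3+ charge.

1 unpaired electron

Summing ligand charges against the +3 overall charge gives an oxidation state of +3 for osmium.
Group 8 minus oxidation state 3 gives a d⁵ configuration.
The spin state decides the count: a 5d ion has a large Δₒ and is invariably low-spin.
An octahedral low-spin d⁵ ion is t₂g⁵e_g⁰, giving 1 unpaired electron.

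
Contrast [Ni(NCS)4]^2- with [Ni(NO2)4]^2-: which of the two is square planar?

[Ni(NO2)4]^2-

For [Ni(NCS)4]^2-: Ligand charges: each isothiocyanate is −1. With an overall charge of −2 the nickel centre must be in the +2 oxidation state. Ni sits in group 10, so the d-electron count is 10 − 2 = 8. Isothiocyanate is a weak-field ligand. With weak-field ligands the CFSE gain from square planar is small, so a 3d d⁸ ion takes the sterically preferred tetrahedral geometry. → tetrahedral.
For [Ni(NO2)4]^2-: Ligand charges: each nitro (N-bound nitrite) is −1. With an overall charge of −2 the nickel centre must be in the +2 oxidation state. Group 10 minus oxidation state 2 gives a d⁸ configuration. Nitro (N-bound nitrite) is a strong-field ligand (high in the spectrochemical series). A 3d d⁸ ion with strong-field ligands gains enough CFSE to favour square planar over tetrahedral. → square planar.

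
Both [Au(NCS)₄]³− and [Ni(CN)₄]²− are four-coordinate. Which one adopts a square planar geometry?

[Ni(CN)₄]²−

For [Au(NCS)₄]³−: Summing ligand charges against the −3 overall charge gives an oxidation state of +1 for gold. Au sits in group 11, so the d-electron count is 11 − 1 = 10. A d¹⁰ ion has no crystal-field stabilisation preference between square planar and tetrahedral, so four ligands adopt the sterically favoured tetrahedral geometry. → tetrahedral.
For [Ni(CN)₄]²−: Each cyanide is −1; balancing the −2 overall charge requires Ni(II). Group 10 minus oxidation state 2 gives a d⁸ configuration. Cyanide is a strong-field ligand (high in the spectrochemical series). A 3d d⁸ ion with strong-field ligands gains enough CFSE to favour square planar over tetrahedral. → square planar.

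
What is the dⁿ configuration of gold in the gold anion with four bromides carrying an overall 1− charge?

d⁸

Ligand charges: each bromide is −1. With an overall charge of −1 the gold centre must be in the +3 oxidation state.
Au sits in group 11, so the d-electron count is 11 − 3 = 8.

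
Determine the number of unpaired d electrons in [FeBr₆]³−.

5

Each bromide is −1; balancing the −3 overall charge requires Fe(III).
Group 8 minus oxidation state 3 gives a d⁵ configuration.
The spin state decides the count: Bromide is a weak-field ligand for a first-row metal, so the complex is high-spin.
An octahedral high-spin d⁵ ion is t₂g³e_g², giving 5 unpaired electrons.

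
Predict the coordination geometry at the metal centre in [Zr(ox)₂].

Ligand charges: each oxalate is −2. With an overall charge of 0 the zirconium centre must be in the +4 oxidation state.
Zirconium is a group-4 element; Zr(IV) is therefore d⁰.
Counting donor atoms: 2×oxalate (bidentate) → 4 donors. Coordination number = 4.
A d⁰ ion has no crystal-field stabilisation preference between square planar and tetrahedral, so four ligands adopt the sterically favoured tetrahedral geometry.

tetrahedral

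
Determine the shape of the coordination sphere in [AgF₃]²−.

Ligand charges: each fluoride is −1. With an overall charge of −2 the silver centre must be in the +1 oxidation state.
Group 11 minus oxidation state 1 gives a d¹⁰ configuration.
With 3 monodentate ligands the coordination number is 3.
Three ligands around a d¹⁰ centre minimise repulsion in a trigonal-planar arrangement.

trigonal planar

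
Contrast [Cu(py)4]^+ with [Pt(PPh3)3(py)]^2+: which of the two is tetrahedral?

[Cu(py)4]^+

For [Cu(py)4]^+: Pyridine is neutral; balancing the +1 overall charge requires Cu(I). Group 11 minus oxidation state 1 gives a d¹⁰ configuration. A d¹⁰ ion has no crystal-field stabilisation preference between square planar and tetrahedral, so four ligands adopt the sterically favoured tetrahedral geometry. → tetrahedral.
For [Pt(PPh3)3(py)]^2+: Triphenylphosphine is neutral; pyridine is neutral; balancing the +2 overall charge requires Pt(II). Platinum is a group-10 element; Pt(II) is therefore d⁸. A 5d d⁸ ion has a large crystal-field splitting; square planar leaves the high-energy d_{x²−y²} orbital empty and maximises CFSE. → square planar.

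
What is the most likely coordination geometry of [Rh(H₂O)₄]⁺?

square planar

Summing ligand charges against the +1 overall charge gives an oxidation state of +1 for rhodium.
Rhodium is a group-9 element; Rh(I) is therefore d⁸.
With 4 monodentate ligands the coordination number is 4.
A 4d d⁸ ion has a large crystal-field splitting; square planar leaves the high-energy d_{x²−y²} orbital empty and maximises CFSE.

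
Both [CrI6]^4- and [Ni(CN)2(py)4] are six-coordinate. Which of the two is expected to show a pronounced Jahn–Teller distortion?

[CrI6]^4-

[CrI6]^4-: Each iodide is −1; balancing the −4 overall charge requires Cr(II). Chromium is a group-6 element; Cr(II) is therefore d⁴. Iodide is a weak-field ligand for a first-row metal, so the complex is high-spin. The t₂g³e_g¹ (high-spin) configuration has an unevenly filled e_g set; the Jahn–Teller theorem predicts a tetragonal distortion (typically axial elongation) to lift the degeneracy.
[Ni(CN)2(py)4]: Ligand charges: each cyanide is −1; pyridine is neutral. With an overall charge of 0 the nickel centre must be in the +2 oxidation state. Ni sits in group 10, so the d-electron count is 10 − 2 = 8. The d⁸ configuration leaves the e_g set evenly filled (or empty) — no strong Jahn–Teller driving force.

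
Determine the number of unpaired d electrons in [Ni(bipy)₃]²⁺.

2

Summing ligand charges against the +2 overall charge gives an oxidation state of +2 for nickel.
Group 10 minus oxidation state 2 gives a d⁸ configuration.
Counting donor atoms: 3×2,2′-bipyridine (bidentate) → 6 donors. Coordination number = 6.
In an octahedral field the d⁸ configuration is t₂g⁶e_g² (only one arrangement possible), giving 2 unpaired electrons.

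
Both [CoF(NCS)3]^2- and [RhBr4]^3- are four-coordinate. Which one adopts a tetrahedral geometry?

For [CoF(NCS)3]^2-: Summing ligand charges against the −2 overall charge gives an oxidation state of +2 for cobalt. Group 9 minus oxidation state 2 gives a d⁷ configuration. For a high-spin 3d d⁷ ion with weak-field ligands the small Δₜ gives little square-planar CFSE advantage, so four ligands adopt the sterically favoured tetrahedral geometry. → tetrahedral.
For [RhBr4]^3-: Summing ligand charges against the −3 overall charge gives an oxidation state of +1 for rhodium. Rh sits in group 9, so the d-electron count is 9 − 1 = 8. A 4d d⁸ ion has a large crystal-field splitting; square planar leaves the high-energy d_{x²−y²} orbital empty and maximises CFSE. → square planar.

[CoF(NCS)3]^2-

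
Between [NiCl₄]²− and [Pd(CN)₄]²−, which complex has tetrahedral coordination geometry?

For [NiCl₄]²−: Summing ligand charges against the −2 overall charge gives an oxidation state of +2 for nickel. Ni sits in group 10, so the d-electron count is 10 − 2 = 8. Chloride is a weak-field ligand. With weak-field ligands the CFSE gain from square planar is small, so a 3d d⁸ ion takes the sterically preferred tetrahedral geometry. → tetrahedral.
For [Pd(CN)₄]²−: Summing ligand charges against the −2 overall charge gives an oxidation state of +2 for palladium. Pd sits in group 10, so the d-electron count is 10 − 2 = 8. A 4d d⁸ ion has a large crystal-field splitting; square planar leaves the high-energy d_{x²−y²} orbital empty and maximises CFSE. → square planar.

[NiCl₄]²−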